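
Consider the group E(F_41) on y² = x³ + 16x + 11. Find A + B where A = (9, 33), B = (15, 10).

(9, 33) + (15, 10). λ = (10 - 33)/(15 - 9) ≡ 18/6 mod 41. 6⁻¹ ≡ 7 (mod 41), so λ ≡ 3.
  x = λ² - 9 - 15 = 9 - 24 ≡ 26; y = λ·(9 - 26) - 33 ≡ 39. → (26, 39)

(26, 39)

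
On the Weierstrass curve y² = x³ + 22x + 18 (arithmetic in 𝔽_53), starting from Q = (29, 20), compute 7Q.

(15, 15)

Double-and-add on 7 = (111)₂. Start with Q = (29, 20) for the leading 1-bit.
double: tangent at (29, 20): λ = (3·29² + 22)/(2·20) ≡ 1/40. 40⁻¹ ≡ 4 (mod 53), so λ ≡ 1·4 ≡ 4.
  x = λ² - 29 - 29 = 16 - 58 ≡ 11; y = λ·(29 - 11) - 20 ≡ 52. → (11, 52)
add Q: (11, 52) + (29, 20). λ = (20 - 52)/(29 - 11) ≡ 21/18 mod 53. 18⁻¹ ≡ 3 (mod 53), so λ ≡ 10.
  x = λ² - 11 - 29 = 100 - 40 ≡ 7; y = λ·(11 - 7) - 52 ≡ 41. → (7, 41)
double: tangent at (7, 41): λ = (3·7² + 22)/(2·41) ≡ 10/29. 29⁻¹ ≡ 11 (mod 53), so λ ≡ 10·11 ≡ 4.
  x = λ² - 7 - 7 = 16 - 14 ≡ 2; y = λ·(7 - 2) - 41 ≡ 32. → (2, 32)
add Q: (2, 32) + (29, 20). λ = (20 - 32)/(29 - 2) ≡ 41/27 mod 53. 27⁻¹ ≡ 2 (mod 53) since 27·2 = 54 ≡ 1, so λ ≡ 29.
  x = λ² - 2 - 29 = 841 - 31 ≡ 15; y = λ·(2 - 15) - 32 ≡ 15. → (15, 15)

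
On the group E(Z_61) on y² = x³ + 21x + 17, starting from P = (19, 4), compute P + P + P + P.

(18, 35)

Repeated addition: build up to 4P.
2P: tangent at (19, 4): λ = (3·19² + 21)/(2·4) ≡ 6/8. 8⁻¹ ≡ 23 (mod 61), so λ ≡ 6·23 ≡ 16.
  x = λ² - 19 - 19 = 256 - 38 ≡ 35; y = λ·(19 - 35) - 4 ≡ 45. → (35, 45)
3P: (35, 45) + (19, 4). λ = (4 - 45)/(19 - 35) ≡ 20/45 mod 61. 45⁻¹ ≡ 19 (mod 61), so λ ≡ 14.
  x = λ² - 35 - 19 = 196 - 54 ≡ 20; y = λ·(35 - 20) - 45 ≡ 43. → (20, 43)
4P: (20, 43) + (19, 4). λ = (4 - 43)/(19 - 20) ≡ 22/60 mod 61. 60⁻¹ ≡ 60 (mod 61), so λ ≡ 39.
  x = λ² - 20 - 19 = 1521 - 39 ≡ 18; y = λ·(20 - 18) - 43 ≡ 35. → (18, 35)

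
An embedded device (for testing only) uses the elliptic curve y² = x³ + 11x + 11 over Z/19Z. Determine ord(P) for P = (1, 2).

8

2P: tangent at (1, 2): λ = (3·1² + 11)/(2·2) ≡ 14/4. 4⁻¹ ≡ 5 (mod 19) since 4·5 = 20 ≡ 1, so λ ≡ 14·5 ≡ 13.
  x = λ² - 1 - 1 = 169 - 2 ≡ 15; y = λ·(1 - 15) - 2 ≡ 6. → (15, 6)
3P: (15, 6) + (1, 2). λ = (2 - 6)/(1 - 15) ≡ 15/5 mod 19. 5⁻¹ ≡ 4 (mod 19) since 5·4 = 20 ≡ 1, so λ ≡ 3.
  x = λ² - 15 - 1 = 9 - 16 ≡ 12; y = λ·(15 - 12) - 6 ≡ 3. → (12, 3)
4P: (12, 3) + (1, 2). λ = (2 - 3)/(1 - 12) ≡ 18/8 mod 19. 8⁻¹ ≡ 12 (mod 19) since 8·12 = 96 ≡ 1, so λ ≡ 7.
  x = λ² - 12 - 1 = 49 - 13 ≡ 17; y = λ·(12 - 17) - 3 ≡ 0. → (17, 0)
5P: (17, 0) + (1, 2). λ = (2 - 0)/(1 - 17) ≡ 2/3 mod 19. 3⁻¹ ≡ 13 (mod 19), so λ ≡ 7.
  x = λ² - 17 - 1 = 49 - 18 ≡ 12; y = λ·(17 - 12) - 0 ≡ 16. → (12, 16)
6P: (12, 16) + (1, 2). λ = (2 - 16)/(1 - 12) ≡ 5/8 mod 19. 8⁻¹ ≡ 12 (mod 19) since 8·12 = 96 ≡ 1, so λ ≡ 3.
  x = λ² - 12 - 1 = 9 - 13 ≡ 15; y = λ·(12 - 15) - 16 ≡ 13. → (15, 13)
7P: (15, 13) + (1, 2). λ = (2 - 13)/(1 - 15) ≡ 8/5 mod 19. 5⁻¹ ≡ 4 (mod 19), so λ ≡ 13.
  x = λ² - 15 - 1 = 169 - 16 ≡ 1; y = λ·(15 - 1) - 13 ≡ 17. → (1, 17)
8P: (1, 17) + (1, 2): same x and y₁ ≡ -y₂, so the sum is O.
8P = O, so the order is 8.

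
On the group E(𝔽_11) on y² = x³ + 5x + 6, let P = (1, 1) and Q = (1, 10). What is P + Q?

O

The two points share x = 1 and their y-coordinates satisfy 1 + 10 ≡ 0 (mod 11), so they are inverses. Their sum is O.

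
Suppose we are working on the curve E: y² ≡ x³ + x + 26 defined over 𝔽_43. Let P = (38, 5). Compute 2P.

tangent at (38, 5): λ = (3·38² + 1)/(2·5) ≡ 33/10. 10⁻¹ ≡ 13 (mod 43), so λ ≡ 33·13 ≡ 42.
  x = λ² - 38 - 38 = 1764 - 76 ≡ 11; y = λ·(38 - 11) - 5 ≡ 11. → (11, 11)

(11, 11)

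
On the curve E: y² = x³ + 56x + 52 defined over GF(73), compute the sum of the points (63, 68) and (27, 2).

(63, 68) + (27, 2). λ = (2 - 68)/(27 - 63) ≡ 7/37 mod 73. 37⁻¹ ≡ 2 (mod 73), so λ ≡ 14.
  x = λ² - 63 - 27 = 196 - 90 ≡ 33; y = λ·(63 - 33) - 68 ≡ 60. → (33, 60)

(33, 60)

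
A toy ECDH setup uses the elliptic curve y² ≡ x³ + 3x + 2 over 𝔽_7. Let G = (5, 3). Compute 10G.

(5, 3)

Repeated addition: build up to 10G.
2G: tangent at (5, 3): λ = (3·5² + 3)/(2·3) ≡ 1/6. 6⁻¹ ≡ 6 (mod 7), so λ ≡ 1·6 ≡ 6.
  x = λ² - 5 - 5 = 36 - 10 ≡ 5; y = λ·(5 - 5) - 3 ≡ 4. → (5, 4)
3G: (5, 4) + (5, 3): same x and y₁ ≡ -y₂, so the sum is 𝒪.
4G: 𝒪 + (5, 3) = (5, 3) (identity).
5G: tangent at (5, 3): λ = (3·5² + 3)/(2·3) ≡ 1/6. 6⁻¹ ≡ 6 (mod 7) since 6·6 = 36 ≡ 1, so λ ≡ 1·6 ≡ 6.
  x = λ² - 5 - 5 = 36 - 10 ≡ 5; y = λ·(5 - 5) - 3 ≡ 4. → (5, 4)
6G: (5, 4) + (5, 3): same x and y₁ ≡ -y₂, so the sum is 𝒪.
7G: 𝒪 + (5, 3) = (5, 3) (identity).
8G: tangent at (5, 3): λ = (3·5² + 3)/(2·3) ≡ 1/6. 6⁻¹ ≡ 6 (mod 7), so λ ≡ 1·6 ≡ 6.
  x = λ² - 5 - 5 = 36 - 10 ≡ 5; y = λ·(5 - 5) - 3 ≡ 4. → (5, 4)
9G: (5, 4) + (5, 3): same x and y₁ ≡ -y₂, so the sum is 𝒪.
10G: 𝒪 + (5, 3) = (5, 3) (identity).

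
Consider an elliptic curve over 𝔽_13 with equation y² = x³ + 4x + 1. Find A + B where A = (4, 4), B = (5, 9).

(4, 4) + (5, 9). λ = (9 - 4)/(5 - 4) ≡ 5/1 mod 13. 1⁻¹ ≡ 1 (mod 13) since 1·1 = 1 ≡ 1, so λ ≡ 5.
  x = λ² - 4 - 5 = 25 - 9 ≡ 3; y = λ·(4 - 3) - 4 ≡ 1. → (3, 1)

(3, 1)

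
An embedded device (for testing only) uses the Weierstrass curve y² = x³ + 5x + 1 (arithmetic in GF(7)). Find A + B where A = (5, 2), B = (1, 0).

(3, 6)

(5, 2) + (1, 0). λ = (0 - 2)/(1 - 5) ≡ 5/3 mod 7. 3⁻¹ ≡ 5 (mod 7) since 3·5 = 15 ≡ 1, so λ ≡ 4.
  x = λ² - 5 - 1 = 16 - 6 ≡ 3; y = λ·(5 - 3) - 2 ≡ 6. → (3, 6)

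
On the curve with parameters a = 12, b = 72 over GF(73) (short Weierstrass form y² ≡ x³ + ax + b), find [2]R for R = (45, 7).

(60, 36)

tangent at (45, 7): λ = (3·45² + 12)/(2·7) ≡ 28/14. 14⁻¹ ≡ 47 (mod 73) since 14·47 = 658 ≡ 1, so λ ≡ 28·47 ≡ 2.
  x = λ² - 45 - 45 = 4 - 90 ≡ 60; y = λ·(45 - 60) - 7 ≡ 36. → (60, 36)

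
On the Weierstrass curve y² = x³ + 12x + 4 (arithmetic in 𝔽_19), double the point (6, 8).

(11, 2)

tangent at (6, 8): λ = (3·6² + 12)/(2·8) ≡ 6/16. 16⁻¹ ≡ 6 (mod 19), so λ ≡ 6·6 ≡ 17.
  x = λ² - 6 - 6 = 289 - 12 ≡ 11; y = λ·(6 - 11) - 8 ≡ 2. → (11, 2)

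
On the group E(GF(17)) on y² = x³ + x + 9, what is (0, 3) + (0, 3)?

tangent at (0, 3): λ = (3·0² + 1)/(2·3) ≡ 1/6. 6⁻¹ ≡ 3 (mod 17) since 6·3 = 18 ≡ 1, so λ ≡ 1·3 ≡ 3.
  x = λ² - 0 - 0 = 9 - 0 ≡ 9; y = λ·(0 - 9) - 3 ≡ 4. → (9, 4)

(9, 4)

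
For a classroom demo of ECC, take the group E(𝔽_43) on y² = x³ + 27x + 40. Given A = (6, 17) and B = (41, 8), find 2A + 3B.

First 2A:
Repeated addition: build up to 2A.
2A: tangent at (6, 17): λ = (3·6² + 27)/(2·17) ≡ 6/34. 34⁻¹ ≡ 19 (mod 43), so λ ≡ 6·19 ≡ 28.
  x = λ² - 6 - 6 = 784 - 12 ≡ 41; y = λ·(6 - 41) - 17 ≡ 35. → (41, 35)
2A = (41, 35).
Next 3B:
Repeated addition: build up to 3B.
2B: tangent at (41, 8): λ = (3·41² + 27)/(2·8) ≡ 39/16. 16⁻¹ ≡ 35 (mod 43) since 16·35 = 560 ≡ 1, so λ ≡ 39·35 ≡ 32.
  x = λ² - 41 - 41 = 1024 - 82 ≡ 39; y = λ·(41 - 39) - 8 ≡ 13. → (39, 13)
3B: (39, 13) + (41, 8). λ = (8 - 13)/(41 - 39) ≡ 38/2 mod 43. 2⁻¹ ≡ 22 (mod 43) since 2·22 = 44 ≡ 1, so λ ≡ 19.
  x = λ² - 39 - 41 = 361 - 80 ≡ 23; y = λ·(39 - 23) - 13 ≡ 33. → (23, 33)
3B = (23, 33).
Finally 2A + 3B:
(41, 35) + (23, 33). λ = (33 - 35)/(23 - 41) ≡ 41/25 mod 43. 25⁻¹ ≡ 31 (mod 43), so λ ≡ 24.
  x = λ² - 41 - 23 = 576 - 64 ≡ 39; y = λ·(41 - 39) - 35 ≡ 13. → (39, 13)

(39, 13)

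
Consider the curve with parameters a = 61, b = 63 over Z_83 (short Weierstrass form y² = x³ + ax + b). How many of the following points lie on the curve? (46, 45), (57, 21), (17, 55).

(46, 45): 45² ≡ 33, rhs ≡ 24 → off.
(57, 21): 21² ≡ 26, rhs ≡ 74 → off.
(17, 55): 55² ≡ 37, rhs ≡ 37 → on.

1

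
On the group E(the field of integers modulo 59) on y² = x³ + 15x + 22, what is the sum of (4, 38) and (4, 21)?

The two points share x = 4 and their y-coordinates satisfy 38 + 21 ≡ 0 (mod 59), so they are inverses. Their sum is O.

O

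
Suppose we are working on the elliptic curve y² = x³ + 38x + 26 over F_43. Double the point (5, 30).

tangent at (5, 30): λ = (3·5² + 38)/(2·30) ≡ 27/17. 17⁻¹ ≡ 38 (mod 43), so λ ≡ 27·38 ≡ 37.
  x = λ² - 5 - 5 = 1369 - 10 ≡ 26; y = λ·(5 - 26) - 30 ≡ 10. → (26, 10)

(26, 10)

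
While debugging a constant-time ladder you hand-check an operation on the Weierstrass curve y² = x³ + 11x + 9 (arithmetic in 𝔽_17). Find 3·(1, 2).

Write G = (1, 2).
Repeated addition: build up to 3G.
2G: tangent at (1, 2): λ = (3·1² + 11)/(2·2) ≡ 14/4. 4⁻¹ ≡ 13 (mod 17), so λ ≡ 14·13 ≡ 12.
  x = λ² - 1 - 1 = 144 - 2 ≡ 6; y = λ·(1 - 6) - 2 ≡ 6. → (6, 6)
3G: (6, 6) + (1, 2). λ = (2 - 6)/(1 - 6) ≡ 13/12 mod 17. 12⁻¹ ≡ 10 (mod 17) since 12·10 = 120 ≡ 1, so λ ≡ 11.
  x = λ² - 6 - 1 = 121 - 7 ≡ 12; y = λ·(6 - 12) - 6 ≡ 13. → (12, 13)

(12, 13)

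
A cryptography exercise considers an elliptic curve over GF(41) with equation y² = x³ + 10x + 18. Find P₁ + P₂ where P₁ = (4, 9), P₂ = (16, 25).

(0, 10)

(4, 9) + (16, 25). λ = (25 - 9)/(16 - 4) ≡ 16/12 mod 41. 12⁻¹ ≡ 24 (mod 41) since 12·24 = 288 ≡ 1, so λ ≡ 15.
  x = λ² - 4 - 16 = 225 - 20 ≡ 0; y = λ·(4 - 0) - 9 ≡ 10. → (0, 10)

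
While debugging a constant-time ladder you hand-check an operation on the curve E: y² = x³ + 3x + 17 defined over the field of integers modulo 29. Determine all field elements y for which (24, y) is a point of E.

14, 15

x³ + 3x + 17 = 13913 ≡ 22 (mod 29).
Square roots of 22 mod 29: 14 and 15 (since 14² = 196 ≡ 22).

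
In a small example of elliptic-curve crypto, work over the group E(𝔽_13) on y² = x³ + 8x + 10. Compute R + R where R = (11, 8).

(8, 12)

tangent at (11, 8): λ = (3·11² + 8)/(2·8) ≡ 7/3. 3⁻¹ ≡ 9 (mod 13), so λ ≡ 7·9 ≡ 11.
  x = λ² - 11 - 11 = 121 - 22 ≡ 8; y = λ·(11 - 8) - 8 ≡ 12. → (8, 12)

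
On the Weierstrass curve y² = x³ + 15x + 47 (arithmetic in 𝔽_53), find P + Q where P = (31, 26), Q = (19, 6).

(47, 18)

(31, 26) + (19, 6). λ = (6 - 26)/(19 - 31) ≡ 33/41 mod 53. 41⁻¹ ≡ 22 (mod 53) since 41·22 = 902 ≡ 1, so λ ≡ 37.
  x = λ² - 31 - 19 = 1369 - 50 ≡ 47; y = λ·(31 - 47) - 26 ≡ 18. → (47, 18)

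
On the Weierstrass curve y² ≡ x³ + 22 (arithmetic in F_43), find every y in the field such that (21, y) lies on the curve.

9, 34

x³ + 0x + 22 = 9283 ≡ 38 (mod 43).
Square roots of 38 mod 43: 9 and 34 (since 9² = 81 ≡ 38).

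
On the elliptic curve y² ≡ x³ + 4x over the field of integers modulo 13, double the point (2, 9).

tangent at (2, 9): λ = (3·2² + 4)/(2·9) ≡ 3/5. 5⁻¹ ≡ 8 (mod 13), so λ ≡ 3·8 ≡ 11.
  x = λ² - 2 - 2 = 121 - 4 ≡ 0; y = λ·(2 - 0) - 9 ≡ 0. → (0, 0)

(0, 0)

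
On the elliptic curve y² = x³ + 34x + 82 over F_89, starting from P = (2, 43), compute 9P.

(81, 30)

Repeated addition: build up to 9P.
2P: tangent at (2, 43): λ = (3·2² + 34)/(2·43) ≡ 46/86. 86⁻¹ ≡ 59 (mod 89) since 86·59 = 5074 ≡ 1, so λ ≡ 46·59 ≡ 44.
  x = λ² - 2 - 2 = 1936 - 4 ≡ 63; y = λ·(2 - 63) - 43 ≡ 32. → (63, 32)
3P: (63, 32) + (2, 43). λ = (43 - 32)/(2 - 63) ≡ 11/28 mod 89. 28⁻¹ ≡ 35 (mod 89), so λ ≡ 29.
  x = λ² - 63 - 2 = 841 - 65 ≡ 64; y = λ·(63 - 64) - 32 ≡ 28. → (64, 28)
4P: (64, 28) + (2, 43). λ = (43 - 28)/(2 - 64) ≡ 15/27 mod 89. 27⁻¹ ≡ 33 (mod 89) since 27·33 = 891 ≡ 1, so λ ≡ 50.
  x = λ² - 64 - 2 = 2500 - 66 ≡ 31; y = λ·(64 - 31) - 28 ≡ 20. → (31, 20)
5P: (31, 20) + (2, 43). λ = (43 - 20)/(2 - 31) ≡ 23/60 mod 89. 60⁻¹ ≡ 46 (mod 89), so λ ≡ 79.
  x = λ² - 31 - 2 = 6241 - 33 ≡ 67; y = λ·(31 - 67) - 20 ≡ 73. → (67, 73)
6P: (67, 73) + (2, 43). λ = (43 - 73)/(2 - 67) ≡ 59/24 mod 89. 24⁻¹ ≡ 26 (mod 89) since 24·26 = 624 ≡ 1, so λ ≡ 21.
  x = λ² - 67 - 2 = 441 - 69 ≡ 16; y = λ·(67 - 16) - 73 ≡ 19. → (16, 19)
7P: (16, 19) + (2, 43). λ = (43 - 19)/(2 - 16) ≡ 24/75 mod 89. 75⁻¹ ≡ 19 (mod 89), so λ ≡ 11.
  x = λ² - 16 - 2 = 121 - 18 ≡ 14; y = λ·(16 - 14) - 19 ≡ 3. → (14, 3)
8P: (14, 3) + (2, 43). λ = (43 - 3)/(2 - 14) ≡ 40/77 mod 89. 77⁻¹ ≡ 37 (mod 89) since 77·37 = 2849 ≡ 1, so λ ≡ 56.
  x = λ² - 14 - 2 = 3136 - 16 ≡ 5; y = λ·(14 - 5) - 3 ≡ 56. → (5, 56)
9P: (5, 56) + (2, 43). λ = (43 - 56)/(2 - 5) ≡ 76/86 mod 89. 86⁻¹ ≡ 59 (mod 89) since 86·59 = 5074 ≡ 1, so λ ≡ 34.
  x = λ² - 5 - 2 = 1156 - 7 ≡ 81; y = λ·(5 - 81) - 56 ≡ 30. → (81, 30)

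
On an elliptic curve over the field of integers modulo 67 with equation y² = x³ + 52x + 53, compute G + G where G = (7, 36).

tangent at (7, 36): λ = (3·7² + 52)/(2·36) ≡ 65/5. 5⁻¹ ≡ 27 (mod 67), so λ ≡ 65·27 ≡ 13.
  x = λ² - 7 - 7 = 169 - 14 ≡ 21; y = λ·(7 - 21) - 36 ≡ 50. → (21, 50)

(21, 50)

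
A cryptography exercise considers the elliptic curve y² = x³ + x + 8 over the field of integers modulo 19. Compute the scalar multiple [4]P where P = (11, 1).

O

Double-and-add on 4 = (100)₂. Start with P = (11, 1) for the leading 1-bit.
double: tangent at (11, 1): λ = (3·11² + 1)/(2·1) ≡ 3/2. 2⁻¹ ≡ 10 (mod 19) since 2·10 = 20 ≡ 1, so λ ≡ 3·10 ≡ 11.
  x = λ² - 11 - 11 = 121 - 22 ≡ 4; y = λ·(11 - 4) - 1 ≡ 0. → (4, 0)
double: (4, 0) + (4, 0): same x and y₁ ≡ -y₂, so the sum is the point at infinity.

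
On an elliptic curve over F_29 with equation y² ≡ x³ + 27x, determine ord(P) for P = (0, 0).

2P: (0, 0) + (0, 0): same x and y₁ ≡ -y₂, so the sum is O.
2P = O, so the order is 2.

2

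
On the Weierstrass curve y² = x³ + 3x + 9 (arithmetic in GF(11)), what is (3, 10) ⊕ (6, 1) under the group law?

(0, 3)

(3, 10) + (6, 1). λ = (1 - 10)/(6 - 3) ≡ 2/3 mod 11. 3⁻¹ ≡ 4 (mod 11) since 3·4 = 12 ≡ 1, so λ ≡ 8.
  x = λ² - 3 - 6 = 64 - 9 ≡ 0; y = λ·(3 - 0) - 10 ≡ 3. → (0, 3)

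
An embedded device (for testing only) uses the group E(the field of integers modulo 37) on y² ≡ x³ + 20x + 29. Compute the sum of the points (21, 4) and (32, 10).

(32, 27)

(21, 4) + (32, 10). λ = (10 - 4)/(32 - 21) ≡ 6/11 mod 37. 11⁻¹ ≡ 27 (mod 37), so λ ≡ 14.
  x = λ² - 21 - 32 = 196 - 53 ≡ 32; y = λ·(21 - 32) - 4 ≡ 27. → (32, 27)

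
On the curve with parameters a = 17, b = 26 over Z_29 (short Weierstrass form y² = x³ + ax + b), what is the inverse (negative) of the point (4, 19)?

-(4, 19) = (4, -19 mod 29) = (4, 10).

(4, 10)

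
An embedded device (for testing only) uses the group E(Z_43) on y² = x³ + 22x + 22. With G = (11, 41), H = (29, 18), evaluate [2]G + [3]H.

(33, 36)

First 2G:
Repeated addition: build up to 2G.
2G: tangent at (11, 41): λ = (3·11² + 22)/(2·41) ≡ 41/39. 39⁻¹ ≡ 32 (mod 43), so λ ≡ 41·32 ≡ 22.
  x = λ² - 11 - 11 = 484 - 22 ≡ 32; y = λ·(11 - 32) - 41 ≡ 13. → (32, 13)
2G = (32, 13).
Next 3H:
Repeated addition: build up to 3H.
2H: tangent at (29, 18): λ = (3·29² + 22)/(2·18) ≡ 8/36. 36⁻¹ ≡ 6 (mod 43), so λ ≡ 8·6 ≡ 5.
  x = λ² - 29 - 29 = 25 - 58 ≡ 10; y = λ·(29 - 10) - 18 ≡ 34. → (10, 34)
3H: (10, 34) + (29, 18). λ = (18 - 34)/(29 - 10) ≡ 27/19 mod 43. 19⁻¹ ≡ 34 (mod 43), so λ ≡ 15.
  x = λ² - 10 - 29 = 225 - 39 ≡ 14; y = λ·(10 - 14) - 34 ≡ 35. → (14, 35)
3H = (14, 35).
Finally 2G + 3H:
(32, 13) + (14, 35). λ = (35 - 13)/(14 - 32) ≡ 22/25 mod 43. 25⁻¹ ≡ 31 (mod 43), so λ ≡ 37.
  x = λ² - 32 - 14 = 1369 - 46 ≡ 33; y = λ·(32 - 33) - 13 ≡ 36. → (33, 36)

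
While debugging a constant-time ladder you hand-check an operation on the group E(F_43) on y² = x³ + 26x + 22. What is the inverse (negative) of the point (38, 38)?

-(38, 38) = (38, -38 mod 43) = (38, 5).

(38, 5)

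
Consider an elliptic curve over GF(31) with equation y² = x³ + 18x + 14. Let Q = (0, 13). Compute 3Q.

(17, 26)

Repeated addition: build up to 3Q.
2Q: tangent at (0, 13): λ = (3·0² + 18)/(2·13) ≡ 18/26. 26⁻¹ ≡ 6 (mod 31) since 26·6 = 156 ≡ 1, so λ ≡ 18·6 ≡ 15.
  x = λ² - 0 - 0 = 225 - 0 ≡ 8; y = λ·(0 - 8) - 13 ≡ 22. → (8, 22)
3Q: (8, 22) + (0, 13). λ = (13 - 22)/(0 - 8) ≡ 22/23 mod 31. 23⁻¹ ≡ 27 (mod 31), so λ ≡ 5.
  x = λ² - 8 - 0 = 25 - 8 ≡ 17; y = λ·(8 - 17) - 22 ≡ 26. → (17, 26)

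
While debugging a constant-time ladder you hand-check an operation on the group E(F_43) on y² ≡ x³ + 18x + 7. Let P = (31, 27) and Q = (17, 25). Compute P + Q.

(31, 27) + (17, 25). λ = (25 - 27)/(17 - 31) ≡ 41/29 mod 43. 29⁻¹ ≡ 3 (mod 43), so λ ≡ 37.
  x = λ² - 31 - 17 = 1369 - 48 ≡ 31; y = λ·(31 - 31) - 27 ≡ 16. → (31, 16)

(31, 16)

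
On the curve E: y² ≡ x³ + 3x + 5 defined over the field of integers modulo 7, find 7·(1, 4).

O

Write P = (1, 4).
Double-and-add on 7 = (111)₂. Start with P = (1, 4) for the leading 1-bit.
double: tangent at (1, 4): λ = (3·1² + 3)/(2·4) ≡ 6/1. 1⁻¹ ≡ 1 (mod 7), so λ ≡ 6·1 ≡ 6.
  x = λ² - 1 - 1 = 36 - 2 ≡ 6; y = λ·(1 - 6) - 4 ≡ 1. → (6, 1)
add P: (6, 1) + (1, 4). λ = (4 - 1)/(1 - 6) ≡ 3/2 mod 7. 2⁻¹ ≡ 4 (mod 7), so λ ≡ 5.
  x = λ² - 6 - 1 = 25 - 7 ≡ 4; y = λ·(6 - 4) - 1 ≡ 2. → (4, 2)
double: tangent at (4, 2): λ = (3·4² + 3)/(2·2) ≡ 2/4. 4⁻¹ ≡ 2 (mod 7) since 4·2 = 8 ≡ 1, so λ ≡ 2·2 ≡ 4.
  x = λ² - 4 - 4 = 16 - 8 ≡ 1; y = λ·(4 - 1) - 2 ≡ 3. → (1, 3)
add P: (1, 3) + (1, 4): same x and y₁ ≡ -y₂, so the sum is ∞.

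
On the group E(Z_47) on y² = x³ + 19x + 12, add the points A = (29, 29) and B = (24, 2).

(10, 36)

(29, 29) + (24, 2). λ = (2 - 29)/(24 - 29) ≡ 20/42 mod 47. 42⁻¹ ≡ 28 (mod 47), so λ ≡ 43.
  x = λ² - 29 - 24 = 1849 - 53 ≡ 10; y = λ·(29 - 10) - 29 ≡ 36. → (10, 36)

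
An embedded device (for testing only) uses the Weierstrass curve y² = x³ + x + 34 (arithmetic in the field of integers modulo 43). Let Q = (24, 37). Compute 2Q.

tangent at (24, 37): λ = (3·24² + 1)/(2·37) ≡ 9/31. 31⁻¹ ≡ 25 (mod 43) since 31·25 = 775 ≡ 1, so λ ≡ 9·25 ≡ 10.
  x = λ² - 24 - 24 = 100 - 48 ≡ 9; y = λ·(24 - 9) - 37 ≡ 27. → (9, 27)

(9, 27)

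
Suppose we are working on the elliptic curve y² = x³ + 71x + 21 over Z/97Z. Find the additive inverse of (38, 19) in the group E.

-(38, 19) = (38, -19 mod 97) = (38, 78).

(38, 78)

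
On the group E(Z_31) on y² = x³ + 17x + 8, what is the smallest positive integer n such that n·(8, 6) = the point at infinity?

10

2P: tangent at (8, 6): λ = (3·8² + 17)/(2·6) ≡ 23/12. 12⁻¹ ≡ 13 (mod 31) since 12·13 = 156 ≡ 1, so λ ≡ 23·13 ≡ 20.
  x = λ² - 8 - 8 = 400 - 16 ≡ 12; y = λ·(8 - 12) - 6 ≡ 7. → (12, 7)
3P: (12, 7) + (8, 6). λ = (6 - 7)/(8 - 12) ≡ 30/27 mod 31. 27⁻¹ ≡ 23 (mod 31) since 27·23 = 621 ≡ 1, so λ ≡ 8.
  x = λ² - 12 - 8 = 64 - 20 ≡ 13; y = λ·(12 - 13) - 7 ≡ 16. → (13, 16)
4P: (13, 16) + (8, 6). λ = (6 - 16)/(8 - 13) ≡ 21/26 mod 31. 26⁻¹ ≡ 6 (mod 31), so λ ≡ 2.
  x = λ² - 13 - 8 = 4 - 21 ≡ 14; y = λ·(13 - 14) - 16 ≡ 13. → (14, 13)
5P: (14, 13) + (8, 6). λ = (6 - 13)/(8 - 14) ≡ 24/25 mod 31. 25⁻¹ ≡ 5 (mod 31), so λ ≡ 27.
  x = λ² - 14 - 8 = 729 - 22 ≡ 25; y = λ·(14 - 25) - 13 ≡ 0. → (25, 0)
6P: (25, 0) + (8, 6). λ = (6 - 0)/(8 - 25) ≡ 6/14 mod 31. 14⁻¹ ≡ 20 (mod 31), so λ ≡ 27.
  x = λ² - 25 - 8 = 729 - 33 ≡ 14; y = λ·(25 - 14) - 0 ≡ 18. → (14, 18)
7P: (14, 18) + (8, 6). λ = (6 - 18)/(8 - 14) ≡ 19/25 mod 31. 25⁻¹ ≡ 5 (mod 31), so λ ≡ 2.
  x = λ² - 14 - 8 = 4 - 22 ≡ 13; y = λ·(14 - 13) - 18 ≡ 15. → (13, 15)
8P: (13, 15) + (8, 6). λ = (6 - 15)/(8 - 13) ≡ 22/26 mod 31. 26⁻¹ ≡ 6 (mod 31) since 26·6 = 156 ≡ 1, so λ ≡ 8.
  x = λ² - 13 - 8 = 64 - 21 ≡ 12; y = λ·(13 - 12) - 15 ≡ 24. → (12, 24)
9P: (12, 24) + (8, 6). λ = (6 - 24)/(8 - 12) ≡ 13/27 mod 31. 27⁻¹ ≡ 23 (mod 31) since 27·23 = 621 ≡ 1, so λ ≡ 20.
  x = λ² - 12 - 8 = 400 - 20 ≡ 8; y = λ·(12 - 8) - 24 ≡ 25. → (8, 25)
10P: (8, 25) + (8, 6): same x and y₁ ≡ -y₂, so the sum is the point at infinity.
10P = the point at infinity, so the order is 10.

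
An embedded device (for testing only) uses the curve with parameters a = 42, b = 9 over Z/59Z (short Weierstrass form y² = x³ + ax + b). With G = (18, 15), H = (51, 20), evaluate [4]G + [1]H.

(44, 4)

First 4G:
Double-and-add on 4 = (100)₂. Start with G = (18, 15) for the leading 1-bit.
double: tangent at (18, 15): λ = (3·18² + 42)/(2·15) ≡ 11/30. 30⁻¹ ≡ 2 (mod 59), so λ ≡ 11·2 ≡ 22.
  x = λ² - 18 - 18 = 484 - 36 ≡ 35; y = λ·(18 - 35) - 15 ≡ 24. → (35, 24)
double: tangent at (35, 24): λ = (3·35² + 42)/(2·24) ≡ 0/48. 48⁻¹ ≡ 16 (mod 59), so λ ≡ 0·16 ≡ 0.
  x = λ² - 35 - 35 = 0 - 70 ≡ 48; y = λ·(35 - 48) - 24 ≡ 35. → (48, 35)
4G = (48, 35).
Finally 4G + H:
(48, 35) + (51, 20). λ = (20 - 35)/(51 - 48) ≡ 44/3 mod 59. 3⁻¹ ≡ 20 (mod 59), so λ ≡ 54.
  x = λ² - 48 - 51 = 2916 - 99 ≡ 44; y = λ·(48 - 44) - 35 ≡ 4. → (44, 4)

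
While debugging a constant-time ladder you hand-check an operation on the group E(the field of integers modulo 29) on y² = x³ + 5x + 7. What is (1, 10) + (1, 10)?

(26, 9)

tangent at (1, 10): λ = (3·1² + 5)/(2·10) ≡ 8/20. 20⁻¹ ≡ 16 (mod 29) since 20·16 = 320 ≡ 1, so λ ≡ 8·16 ≡ 12.
  x = λ² - 1 - 1 = 144 - 2 ≡ 26; y = λ·(1 - 26) - 10 ≡ 9. → (26, 9)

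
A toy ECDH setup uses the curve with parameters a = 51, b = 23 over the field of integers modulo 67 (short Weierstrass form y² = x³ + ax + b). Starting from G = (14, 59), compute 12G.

(65, 28)

Double-and-add on 12 = (1100)₂. Start with G = (14, 59) for the leading 1-bit.
double: tangent at (14, 59): λ = (3·14² + 51)/(2·59) ≡ 36/51. 51⁻¹ ≡ 46 (mod 67), so λ ≡ 36·46 ≡ 48.
  x = λ² - 14 - 14 = 2304 - 28 ≡ 65; y = λ·(14 - 65) - 59 ≡ 39. → (65, 39)
add G: (65, 39) + (14, 59). λ = (59 - 39)/(14 - 65) ≡ 20/16 mod 67. 16⁻¹ ≡ 21 (mod 67) since 16·21 = 336 ≡ 1, so λ ≡ 18.
  x = λ² - 65 - 14 = 324 - 79 ≡ 44; y = λ·(65 - 44) - 39 ≡ 4. → (44, 4)
double: tangent at (44, 4): λ = (3·44² + 51)/(2·4) ≡ 30/8. 8⁻¹ ≡ 42 (mod 67), so λ ≡ 30·42 ≡ 54.
  x = λ² - 44 - 44 = 2916 - 88 ≡ 14; y = λ·(44 - 14) - 4 ≡ 8. → (14, 8)
double: tangent at (14, 8): λ = (3·14² + 51)/(2·8) ≡ 36/16. 16⁻¹ ≡ 21 (mod 67), so λ ≡ 36·21 ≡ 19.
  x = λ² - 14 - 14 = 361 - 28 ≡ 65; y = λ·(14 - 65) - 8 ≡ 28. → (65, 28)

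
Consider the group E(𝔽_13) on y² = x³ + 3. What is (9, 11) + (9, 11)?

(9, 2)

tangent at (9, 11): λ = (3·9² + 0)/(2·11) ≡ 9/9. 9⁻¹ ≡ 3 (mod 13), so λ ≡ 9·3 ≡ 1.
  x = λ² - 9 - 9 = 1 - 18 ≡ 9; y = λ·(9 - 9) - 11 ≡ 2. → (9, 2)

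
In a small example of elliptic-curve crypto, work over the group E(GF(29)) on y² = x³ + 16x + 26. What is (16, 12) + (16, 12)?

(4, 3)

tangent at (16, 12): λ = (3·16² + 16)/(2·12) ≡ 1/24. 24⁻¹ ≡ 23 (mod 29), so λ ≡ 1·23 ≡ 23.
  x = λ² - 16 - 16 = 529 - 32 ≡ 4; y = λ·(16 - 4) - 12 ≡ 3. → (4, 3)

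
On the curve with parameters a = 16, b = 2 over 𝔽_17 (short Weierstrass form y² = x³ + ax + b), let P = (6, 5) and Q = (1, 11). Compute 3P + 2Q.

First 3P:
Repeated addition: build up to 3P.
2P: tangent at (6, 5): λ = (3·6² + 16)/(2·5) ≡ 5/10. 10⁻¹ ≡ 12 (mod 17), so λ ≡ 5·12 ≡ 9.
  x = λ² - 6 - 6 = 81 - 12 ≡ 1; y = λ·(6 - 1) - 5 ≡ 6. → (1, 6)
3P: (1, 6) + (6, 5). λ = (5 - 6)/(6 - 1) ≡ 16/5 mod 17. 5⁻¹ ≡ 7 (mod 17), so λ ≡ 10.
  x = λ² - 1 - 6 = 100 - 7 ≡ 8; y = λ·(1 - 8) - 6 ≡ 9. → (8, 9)
3P = (8, 9).
Next 2Q:
Repeated addition: build up to 2Q.
2Q: tangent at (1, 11): λ = (3·1² + 16)/(2·11) ≡ 2/5. 5⁻¹ ≡ 7 (mod 17), so λ ≡ 2·7 ≡ 14.
  x = λ² - 1 - 1 = 196 - 2 ≡ 7; y = λ·(1 - 7) - 11 ≡ 7. → (7, 7)
2Q = (7, 7).
Finally 3P + 2Q:
(8, 9) + (7, 7). λ = (7 - 9)/(7 - 8) ≡ 15/16 mod 17. 16⁻¹ ≡ 16 (mod 17) since 16·16 = 256 ≡ 1, so λ ≡ 2.
  x = λ² - 8 - 7 = 4 - 15 ≡ 6; y = λ·(8 - 6) - 9 ≡ 12. → (6, 12)

(6, 12)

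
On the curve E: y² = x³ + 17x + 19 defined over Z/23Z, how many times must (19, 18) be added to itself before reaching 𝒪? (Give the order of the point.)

2P: tangent at (19, 18): λ = (3·19² + 17)/(2·18) ≡ 19/13. 13⁻¹ ≡ 16 (mod 23), so λ ≡ 19·16 ≡ 5.
  x = λ² - 19 - 19 = 25 - 38 ≡ 10; y = λ·(19 - 10) - 18 ≡ 4. → (10, 4)
3P: (10, 4) + (19, 18). λ = (18 - 4)/(19 - 10) ≡ 14/9 mod 23. 9⁻¹ ≡ 18 (mod 23), so λ ≡ 22.
  x = λ² - 10 - 19 = 484 - 29 ≡ 18; y = λ·(10 - 18) - 4 ≡ 4. → (18, 4)
4P: (18, 4) + (19, 18). λ = (18 - 4)/(19 - 18) ≡ 14/1 mod 23. 1⁻¹ ≡ 1 (mod 23) since 1·1 = 1 ≡ 1, so λ ≡ 14.
  x = λ² - 18 - 19 = 196 - 37 ≡ 21; y = λ·(18 - 21) - 4 ≡ 0. → (21, 0)
5P: (21, 0) + (19, 18). λ = (18 - 0)/(19 - 21) ≡ 18/21 mod 23. 21⁻¹ ≡ 11 (mod 23) since 21·11 = 231 ≡ 1, so λ ≡ 14.
  x = λ² - 21 - 19 = 196 - 40 ≡ 18; y = λ·(21 - 18) - 0 ≡ 19. → (18, 19)
6P: (18, 19) + (19, 18). λ = (18 - 19)/(19 - 18) ≡ 22/1 mod 23. 1⁻¹ ≡ 1 (mod 23), so λ ≡ 22.
  x = λ² - 18 - 19 = 484 - 37 ≡ 10; y = λ·(18 - 10) - 19 ≡ 19. → (10, 19)
7P: (10, 19) + (19, 18). λ = (18 - 19)/(19 - 10) ≡ 22/9 mod 23. 9⁻¹ ≡ 18 (mod 23), so λ ≡ 5.
  x = λ² - 10 - 19 = 25 - 29 ≡ 19; y = λ·(10 - 19) - 19 ≡ 5. → (19, 5)
8P: (19, 5) + (19, 18): same x and y₁ ≡ -y₂, so the sum is 𝒪.
8P = 𝒪, so the order is 8.

8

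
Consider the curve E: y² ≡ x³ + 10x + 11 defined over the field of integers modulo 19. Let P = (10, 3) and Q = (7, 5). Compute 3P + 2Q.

(4, 1)

First 3P:
Repeated addition: build up to 3P.
2P: tangent at (10, 3): λ = (3·10² + 10)/(2·3) ≡ 6/6. 6⁻¹ ≡ 16 (mod 19), so λ ≡ 6·16 ≡ 1.
  x = λ² - 10 - 10 = 1 - 20 ≡ 0; y = λ·(10 - 0) - 3 ≡ 7. → (0, 7)
3P: (0, 7) + (10, 3). λ = (3 - 7)/(10 - 0) ≡ 15/10 mod 19. 10⁻¹ ≡ 2 (mod 19), so λ ≡ 11.
  x = λ² - 0 - 10 = 121 - 10 ≡ 16; y = λ·(0 - 16) - 7 ≡ 7. → (16, 7)
3P = (16, 7).
Next 2Q:
Repeated addition: build up to 2Q.
2Q: tangent at (7, 5): λ = (3·7² + 10)/(2·5) ≡ 5/10. 10⁻¹ ≡ 2 (mod 19) since 10·2 = 20 ≡ 1, so λ ≡ 5·2 ≡ 10.
  x = λ² - 7 - 7 = 100 - 14 ≡ 10; y = λ·(7 - 10) - 5 ≡ 3. → (10, 3)
2Q = (10, 3).
Finally 3P + 2Q:
(16, 7) + (10, 3). λ = (3 - 7)/(10 - 16) ≡ 15/13 mod 19. 13⁻¹ ≡ 3 (mod 19), so λ ≡ 7.
  x = λ² - 16 - 10 = 49 - 26 ≡ 4; y = λ·(16 - 4) - 7 ≡ 1. → (4, 1)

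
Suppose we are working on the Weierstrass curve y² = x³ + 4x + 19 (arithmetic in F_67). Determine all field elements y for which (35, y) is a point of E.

x³ + 4x + 19 = 43034 ≡ 20 (mod 67).
20 is a non-residue mod 67; no y exists.

none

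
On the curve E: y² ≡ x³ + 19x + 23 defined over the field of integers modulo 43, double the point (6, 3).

(12, 42)

tangent at (6, 3): λ = (3·6² + 19)/(2·3) ≡ 41/6. 6⁻¹ ≡ 36 (mod 43) since 6·36 = 216 ≡ 1, so λ ≡ 41·36 ≡ 14.
  x = λ² - 6 - 6 = 196 - 12 ≡ 12; y = λ·(6 - 12) - 3 ≡ 42. → (12, 42)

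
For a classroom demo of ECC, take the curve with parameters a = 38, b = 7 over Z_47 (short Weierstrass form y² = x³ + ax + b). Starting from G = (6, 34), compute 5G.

(45, 39)

Repeated addition: build up to 5G.
2G: tangent at (6, 34): λ = (3·6² + 38)/(2·34) ≡ 5/21. 21⁻¹ ≡ 9 (mod 47), so λ ≡ 5·9 ≡ 45.
  x = λ² - 6 - 6 = 2025 - 12 ≡ 39; y = λ·(6 - 39) - 34 ≡ 32. → (39, 32)
3G: (39, 32) + (6, 34). λ = (34 - 32)/(6 - 39) ≡ 2/14 mod 47. 14⁻¹ ≡ 37 (mod 47), so λ ≡ 27.
  x = λ² - 39 - 6 = 729 - 45 ≡ 26; y = λ·(39 - 26) - 32 ≡ 37. → (26, 37)
4G: (26, 37) + (6, 34). λ = (34 - 37)/(6 - 26) ≡ 44/27 mod 47. 27⁻¹ ≡ 7 (mod 47) since 27·7 = 189 ≡ 1, so λ ≡ 26.
  x = λ² - 26 - 6 = 676 - 32 ≡ 33; y = λ·(26 - 33) - 37 ≡ 16. → (33, 16)
5G: (33, 16) + (6, 34). λ = (34 - 16)/(6 - 33) ≡ 18/20 mod 47. 20⁻¹ ≡ 40 (mod 47), so λ ≡ 15.
  x = λ² - 33 - 6 = 225 - 39 ≡ 45; y = λ·(33 - 45) - 16 ≡ 39. → (45, 39)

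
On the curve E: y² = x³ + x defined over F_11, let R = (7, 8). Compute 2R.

(9, 1)

tangent at (7, 8): λ = (3·7² + 1)/(2·8) ≡ 5/5. 5⁻¹ ≡ 9 (mod 11) since 5·9 = 45 ≡ 1, so λ ≡ 5·9 ≡ 1.
  x = λ² - 7 - 7 = 1 - 14 ≡ 9; y = λ·(7 - 9) - 8 ≡ 1. → (9, 1)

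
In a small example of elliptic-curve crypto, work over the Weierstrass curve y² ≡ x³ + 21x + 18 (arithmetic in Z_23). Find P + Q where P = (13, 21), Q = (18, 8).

(13, 21) + (18, 8). λ = (8 - 21)/(18 - 13) ≡ 10/5 mod 23. 5⁻¹ ≡ 14 (mod 23), so λ ≡ 2.
  x = λ² - 13 - 18 = 4 - 31 ≡ 19; y = λ·(13 - 19) - 21 ≡ 13. → (19, 13)

(19, 13)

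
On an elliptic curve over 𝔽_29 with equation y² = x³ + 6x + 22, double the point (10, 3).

tangent at (10, 3): λ = (3·10² + 6)/(2·3) ≡ 16/6. 6⁻¹ ≡ 5 (mod 29) since 6·5 = 30 ≡ 1, so λ ≡ 16·5 ≡ 22.
  x = λ² - 10 - 10 = 484 - 20 ≡ 0; y = λ·(10 - 0) - 3 ≡ 14. → (0, 14)

(0, 14)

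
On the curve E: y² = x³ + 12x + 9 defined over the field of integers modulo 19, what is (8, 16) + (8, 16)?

tangent at (8, 16): λ = (3·8² + 12)/(2·16) ≡ 14/13. 13⁻¹ ≡ 3 (mod 19), so λ ≡ 14·3 ≡ 4.
  x = λ² - 8 - 8 = 16 - 16 ≡ 0; y = λ·(8 - 0) - 16 ≡ 16. → (0, 16)

(0, 16)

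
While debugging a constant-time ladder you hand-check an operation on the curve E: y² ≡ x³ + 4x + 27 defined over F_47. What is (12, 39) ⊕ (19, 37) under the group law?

(18, 3)

(12, 39) + (19, 37). λ = (37 - 39)/(19 - 12) ≡ 45/7 mod 47. 7⁻¹ ≡ 27 (mod 47) since 7·27 = 189 ≡ 1, so λ ≡ 40.
  x = λ² - 12 - 19 = 1600 - 31 ≡ 18; y = λ·(12 - 18) - 39 ≡ 3. → (18, 3)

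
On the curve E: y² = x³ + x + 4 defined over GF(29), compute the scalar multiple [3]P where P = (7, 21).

(27, 9)

Repeated addition: build up to 3P.
2P: tangent at (7, 21): λ = (3·7² + 1)/(2·21) ≡ 3/13. 13⁻¹ ≡ 9 (mod 29), so λ ≡ 3·9 ≡ 27.
  x = λ² - 7 - 7 = 729 - 14 ≡ 19; y = λ·(7 - 19) - 21 ≡ 3. → (19, 3)
3P: (19, 3) + (7, 21). λ = (21 - 3)/(7 - 19) ≡ 18/17 mod 29. 17⁻¹ ≡ 12 (mod 29) since 17·12 = 204 ≡ 1, so λ ≡ 13.
  x = λ² - 19 - 7 = 169 - 26 ≡ 27; y = λ·(19 - 27) - 3 ≡ 9. → (27, 9)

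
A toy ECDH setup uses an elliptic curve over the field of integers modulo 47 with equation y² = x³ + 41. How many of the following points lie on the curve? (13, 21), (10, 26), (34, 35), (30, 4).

(13, 21): 21² ≡ 18, rhs ≡ 29 → off.
(10, 26): 26² ≡ 18, rhs ≡ 7 → off.
(34, 35): 35² ≡ 3, rhs ≡ 6 → off.
(30, 4): 4² ≡ 16, rhs ≡ 16 → on.

1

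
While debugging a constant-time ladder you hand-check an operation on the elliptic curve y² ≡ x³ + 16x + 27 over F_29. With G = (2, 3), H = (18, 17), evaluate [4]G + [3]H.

(5, 0)

First 4G:
Double-and-add on 4 = (100)₂. Start with G = (2, 3) for the leading 1-bit.
double: tangent at (2, 3): λ = (3·2² + 16)/(2·3) ≡ 28/6. 6⁻¹ ≡ 5 (mod 29), so λ ≡ 28·5 ≡ 24.
  x = λ² - 2 - 2 = 576 - 4 ≡ 21; y = λ·(2 - 21) - 3 ≡ 5. → (21, 5)
double: tangent at (21, 5): λ = (3·21² + 16)/(2·5) ≡ 5/10. 10⁻¹ ≡ 3 (mod 29), so λ ≡ 5·3 ≡ 15.
  x = λ² - 21 - 21 = 225 - 42 ≡ 9; y = λ·(21 - 9) - 5 ≡ 1. → (9, 1)
4G = (9, 1).
Next 3H:
Repeated addition: build up to 3H.
2H: tangent at (18, 17): λ = (3·18² + 16)/(2·17) ≡ 2/5. 5⁻¹ ≡ 6 (mod 29) since 5·6 = 30 ≡ 1, so λ ≡ 2·6 ≡ 12.
  x = λ² - 18 - 18 = 144 - 36 ≡ 21; y = λ·(18 - 21) - 17 ≡ 5. → (21, 5)
3H: (21, 5) + (18, 17). λ = (17 - 5)/(18 - 21) ≡ 12/26 mod 29. 26⁻¹ ≡ 19 (mod 29), so λ ≡ 25.
  x = λ² - 21 - 18 = 625 - 39 ≡ 6; y = λ·(21 - 6) - 5 ≡ 22. → (6, 22)
3H = (6, 22).
Finally 4G + 3H:
(9, 1) + (6, 22). λ = (22 - 1)/(6 - 9) ≡ 21/26 mod 29. 26⁻¹ ≡ 19 (mod 29), so λ ≡ 22.
  x = λ² - 9 - 6 = 484 - 15 ≡ 5; y = λ·(9 - 5) - 1 ≡ 0. → (5, 0)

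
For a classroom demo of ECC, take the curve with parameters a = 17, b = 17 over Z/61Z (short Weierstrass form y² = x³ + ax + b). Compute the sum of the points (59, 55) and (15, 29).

(21, 34)

(59, 55) + (15, 29). λ = (29 - 55)/(15 - 59) ≡ 35/17 mod 61. 17⁻¹ ≡ 18 (mod 61), so λ ≡ 20.
  x = λ² - 59 - 15 = 400 - 74 ≡ 21; y = λ·(59 - 21) - 55 ≡ 34. → (21, 34)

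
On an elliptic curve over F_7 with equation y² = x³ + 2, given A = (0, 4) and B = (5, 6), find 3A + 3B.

First 3A:
Repeated addition: build up to 3A.
2A: tangent at (0, 4): λ = (3·0² + 0)/(2·4) ≡ 0/1. 1⁻¹ ≡ 1 (mod 7), so λ ≡ 0·1 ≡ 0.
  x = λ² - 0 - 0 = 0 - 0 ≡ 0; y = λ·(0 - 0) - 4 ≡ 3. → (0, 3)
3A: (0, 3) + (0, 4): same x and y₁ ≡ -y₂, so the sum is O.
3A = O.
Next 3B:
Repeated addition: build up to 3B.
2B: tangent at (5, 6): λ = (3·5² + 0)/(2·6) ≡ 5/5. 5⁻¹ ≡ 3 (mod 7), so λ ≡ 5·3 ≡ 1.
  x = λ² - 5 - 5 = 1 - 10 ≡ 5; y = λ·(5 - 5) - 6 ≡ 1. → (5, 1)
3B: (5, 1) + (5, 6): same x and y₁ ≡ -y₂, so the sum is O.
3B = O.
Finally 3A + 3B:
O + O = O (identity).

O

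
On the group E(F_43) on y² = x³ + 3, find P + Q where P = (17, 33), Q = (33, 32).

(14, 34)

(17, 33) + (33, 32). λ = (32 - 33)/(33 - 17) ≡ 42/16 mod 43. 16⁻¹ ≡ 35 (mod 43), so λ ≡ 8.
  x = λ² - 17 - 33 = 64 - 50 ≡ 14; y = λ·(17 - 14) - 33 ≡ 34. → (14, 34)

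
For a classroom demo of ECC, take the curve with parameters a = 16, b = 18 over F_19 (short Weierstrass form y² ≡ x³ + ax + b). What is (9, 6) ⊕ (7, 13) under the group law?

(9, 6) + (7, 13). λ = (13 - 6)/(7 - 9) ≡ 7/17 mod 19. 17⁻¹ ≡ 9 (mod 19) since 17·9 = 153 ≡ 1, so λ ≡ 6.
  x = λ² - 9 - 7 = 36 - 16 ≡ 1; y = λ·(9 - 1) - 6 ≡ 4. → (1, 4)

(1, 4)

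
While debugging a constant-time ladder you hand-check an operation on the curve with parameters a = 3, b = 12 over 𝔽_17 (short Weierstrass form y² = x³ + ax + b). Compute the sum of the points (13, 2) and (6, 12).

(13, 2) + (6, 12). λ = (12 - 2)/(6 - 13) ≡ 10/10 mod 17. 10⁻¹ ≡ 12 (mod 17) since 10·12 = 120 ≡ 1, so λ ≡ 1.
  x = λ² - 13 - 6 = 1 - 19 ≡ 16; y = λ·(13 - 16) - 2 ≡ 12. → (16, 12)

(16, 12)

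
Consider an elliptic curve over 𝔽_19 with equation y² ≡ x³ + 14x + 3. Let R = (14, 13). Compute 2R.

(15, 15)

tangent at (14, 13): λ = (3·14² + 14)/(2·13) ≡ 13/7. 7⁻¹ ≡ 11 (mod 19) since 7·11 = 77 ≡ 1, so λ ≡ 13·11 ≡ 10.
  x = λ² - 14 - 14 = 100 - 28 ≡ 15; y = λ·(14 - 15) - 13 ≡ 15. → (15, 15)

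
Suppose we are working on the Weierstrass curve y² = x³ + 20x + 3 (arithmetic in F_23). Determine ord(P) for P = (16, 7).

2P: tangent at (16, 7): λ = (3·16² + 20)/(2·7) ≡ 6/14. 14⁻¹ ≡ 5 (mod 23) since 14·5 = 70 ≡ 1, so λ ≡ 6·5 ≡ 7.
  x = λ² - 16 - 16 = 49 - 32 ≡ 17; y = λ·(16 - 17) - 7 ≡ 9. → (17, 9)
3P: (17, 9) + (16, 7). λ = (7 - 9)/(16 - 17) ≡ 21/22 mod 23. 22⁻¹ ≡ 22 (mod 23), so λ ≡ 2.
  x = λ² - 17 - 16 = 4 - 33 ≡ 17; y = λ·(17 - 17) - 9 ≡ 14. → (17, 14)
4P: (17, 14) + (16, 7). λ = (7 - 14)/(16 - 17) ≡ 16/22 mod 23. 22⁻¹ ≡ 22 (mod 23) since 22·22 = 484 ≡ 1, so λ ≡ 7.
  x = λ² - 17 - 16 = 49 - 33 ≡ 16; y = λ·(17 - 16) - 14 ≡ 16. → (16, 16)
5P: (16, 16) + (16, 7): same x and y₁ ≡ -y₂, so the sum is the point at infinity.
5P = the point at infinity, so the order is 5.

5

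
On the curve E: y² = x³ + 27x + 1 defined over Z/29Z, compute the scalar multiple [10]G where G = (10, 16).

Double-and-add on 10 = (1010)₂. Start with G = (10, 16) for the leading 1-bit.
double: tangent at (10, 16): λ = (3·10² + 27)/(2·16) ≡ 8/3. 3⁻¹ ≡ 10 (mod 29) since 3·10 = 30 ≡ 1, so λ ≡ 8·10 ≡ 22.
  x = λ² - 10 - 10 = 484 - 20 ≡ 0; y = λ·(10 - 0) - 16 ≡ 1. → (0, 1)
double: tangent at (0, 1): λ = (3·0² + 27)/(2·1) ≡ 27/2. 2⁻¹ ≡ 15 (mod 29), so λ ≡ 27·15 ≡ 28.
  x = λ² - 0 - 0 = 784 - 0 ≡ 1; y = λ·(0 - 1) - 1 ≡ 0. → (1, 0)
add G: (1, 0) + (10, 16). λ = (16 - 0)/(10 - 1) ≡ 16/9 mod 29. 9⁻¹ ≡ 13 (mod 29), so λ ≡ 5.
  x = λ² - 1 - 10 = 25 - 11 ≡ 14; y = λ·(1 - 14) - 0 ≡ 22. → (14, 22)
double: tangent at (14, 22): λ = (3·14² + 27)/(2·22) ≡ 6/15. 15⁻¹ ≡ 2 (mod 29) since 15·2 = 30 ≡ 1, so λ ≡ 6·2 ≡ 12.
  x = λ² - 14 - 14 = 144 - 28 ≡ 0; y = λ·(14 - 0) - 22 ≡ 1. → (0, 1)

(0, 1)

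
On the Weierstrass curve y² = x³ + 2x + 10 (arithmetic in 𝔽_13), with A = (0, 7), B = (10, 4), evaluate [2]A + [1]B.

First 2A:
Repeated addition: build up to 2A.
2A: tangent at (0, 7): λ = (3·0² + 2)/(2·7) ≡ 2/1. 1⁻¹ ≡ 1 (mod 13), so λ ≡ 2·1 ≡ 2.
  x = λ² - 0 - 0 = 4 - 0 ≡ 4; y = λ·(0 - 4) - 7 ≡ 11. → (4, 11)
2A = (4, 11).
Finally 2A + B:
(4, 11) + (10, 4). λ = (4 - 11)/(10 - 4) ≡ 6/6 mod 13. 6⁻¹ ≡ 11 (mod 13), so λ ≡ 1.
  x = λ² - 4 - 10 = 1 - 14 ≡ 0; y = λ·(4 - 0) - 11 ≡ 6. → (0, 6)

(0, 6)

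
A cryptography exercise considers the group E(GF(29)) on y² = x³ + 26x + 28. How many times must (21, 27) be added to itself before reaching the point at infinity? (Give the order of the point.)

3

2P: tangent at (21, 27): λ = (3·21² + 26)/(2·27) ≡ 15/25. 25⁻¹ ≡ 7 (mod 29) since 25·7 = 175 ≡ 1, so λ ≡ 15·7 ≡ 18.
  x = λ² - 21 - 21 = 324 - 42 ≡ 21; y = λ·(21 - 21) - 27 ≡ 2. → (21, 2)
3P: (21, 2) + (21, 27): same x and y₁ ≡ -y₂, so the sum is the point at infinity.
3P = the point at infinity, so the order is 3.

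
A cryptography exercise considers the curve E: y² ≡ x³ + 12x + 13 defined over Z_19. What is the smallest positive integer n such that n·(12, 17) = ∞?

2P: tangent at (12, 17): λ = (3·12² + 12)/(2·17) ≡ 7/15. 15⁻¹ ≡ 14 (mod 19) since 15·14 = 210 ≡ 1, so λ ≡ 7·14 ≡ 3.
  x = λ² - 12 - 12 = 9 - 24 ≡ 4; y = λ·(12 - 4) - 17 ≡ 7. → (4, 7)
3P: (4, 7) + (12, 17). λ = (17 - 7)/(12 - 4) ≡ 10/8 mod 19. 8⁻¹ ≡ 12 (mod 19) since 8·12 = 96 ≡ 1, so λ ≡ 6.
  x = λ² - 4 - 12 = 36 - 16 ≡ 1; y = λ·(4 - 1) - 7 ≡ 11. → (1, 11)
4P: (1, 11) + (12, 17). λ = (17 - 11)/(12 - 1) ≡ 6/11 mod 19. 11⁻¹ ≡ 7 (mod 19) since 11·7 = 77 ≡ 1, so λ ≡ 4.
  x = λ² - 1 - 12 = 16 - 13 ≡ 3; y = λ·(1 - 3) - 11 ≡ 0. → (3, 0)
5P: (3, 0) + (12, 17). λ = (17 - 0)/(12 - 3) ≡ 17/9 mod 19. 9⁻¹ ≡ 17 (mod 19) since 9·17 = 153 ≡ 1, so λ ≡ 4.
  x = λ² - 3 - 12 = 16 - 15 ≡ 1; y = λ·(3 - 1) - 0 ≡ 8. → (1, 8)
6P: (1, 8) + (12, 17). λ = (17 - 8)/(12 - 1) ≡ 9/11 mod 19. 11⁻¹ ≡ 7 (mod 19), so λ ≡ 6.
  x = λ² - 1 - 12 = 36 - 13 ≡ 4; y = λ·(1 - 4) - 8 ≡ 12. → (4, 12)
7P: (4, 12) + (12, 17). λ = (17 - 12)/(12 - 4) ≡ 5/8 mod 19. 8⁻¹ ≡ 12 (mod 19) since 8·12 = 96 ≡ 1, so λ ≡ 3.
  x = λ² - 4 - 12 = 9 - 16 ≡ 12; y = λ·(4 - 12) - 12 ≡ 2. → (12, 2)
8P: (12, 2) + (12, 17): same x and y₁ ≡ -y₂, so the sum is ∞.
8P = ∞, so the order is 8.

8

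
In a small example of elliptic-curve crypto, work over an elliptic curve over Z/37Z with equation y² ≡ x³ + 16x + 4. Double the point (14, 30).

tangent at (14, 30): λ = (3·14² + 16)/(2·30) ≡ 12/23. 23⁻¹ ≡ 29 (mod 37), so λ ≡ 12·29 ≡ 15.
  x = λ² - 14 - 14 = 225 - 28 ≡ 12; y = λ·(14 - 12) - 30 ≡ 0. → (12, 0)

(12, 0)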